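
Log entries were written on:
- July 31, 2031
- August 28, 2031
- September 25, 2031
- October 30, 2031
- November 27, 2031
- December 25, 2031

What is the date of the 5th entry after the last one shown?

Every date is a Thursday; gaps 28, 28, 35, 28, 28 days.
Each is the last Thursday of its month (at least one falls on the 29th or later, ruling out '4th Thursday').
Last Thursday of January 2032: January 29, 2032.
Last Thursday of February 2032: February 26, 2032.
Last Thursday of March 2032: March 25, 2032.
Last Thursday of April 2032: April 29, 2032.
Last Thursday of May 2032: May 27, 2032.

May 27, 2032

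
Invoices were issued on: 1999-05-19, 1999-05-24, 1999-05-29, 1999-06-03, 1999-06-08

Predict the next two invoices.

Every event comes 5 days after the last (5, 5, 5, 5).
1999-06-08 + 5 days = 1999-06-13.
1999-06-13 + 5 days = 1999-06-18.

1999-06-13, 1999-06-18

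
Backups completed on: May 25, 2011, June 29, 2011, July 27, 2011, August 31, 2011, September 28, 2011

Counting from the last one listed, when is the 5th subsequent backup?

All Wednesdays; the gaps (35, 28, 35, 28) vary with month length.
This is the last Wednesday of each month.
Last Wednesday of October 2011: October 26, 2011.
November 2011 ends with Wednesday November 30, 2011.
December 2011 ends with Wednesday December 28, 2011.
January 2012 ends with Wednesday January 25, 2012.
February 2012 ends with Wednesday February 29, 2012.

February 29, 2012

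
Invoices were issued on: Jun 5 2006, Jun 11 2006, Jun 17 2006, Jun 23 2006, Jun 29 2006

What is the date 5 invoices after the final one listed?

Jul 29 2006

The spacing is 6, 6, 6, 6 days — always 6 days.
Jun 29 2006 + 6 days = Jul 5 2006.
Jul 5 2006 + 6 days = Jul 11 2006.
Jul 11 2006 + 6 days = Jul 17 2006.
Jul 17 2006 + 6 days = Jul 23 2006.
Jul 23 2006 + 6 days = Jul 29 2006.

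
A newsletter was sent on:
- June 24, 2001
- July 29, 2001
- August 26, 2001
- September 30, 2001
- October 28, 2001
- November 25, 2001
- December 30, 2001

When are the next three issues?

Every date is a Sunday; gaps 35, 28, 35, 28, 28, 35 days.
Each is the last Sunday of its month (at least one falls on the 29th or later, ruling out '4th Sunday').
Last Sunday of January 2002: January 27, 2002.
Last Sunday of February 2002: February 24, 2002.
March 2002 ends with Sunday March 31, 2002.

January 27, 2002; February 24, 2002; March 31, 2002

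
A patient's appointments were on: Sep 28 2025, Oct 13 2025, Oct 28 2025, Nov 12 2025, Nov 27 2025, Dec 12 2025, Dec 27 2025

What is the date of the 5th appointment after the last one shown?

Mar 12 2026

Every event comes 15 days after the last (15, 15, 15, 15, 15, 15).
Dec 27 2025 + 15 days = Jan 11 2026.
Jan 11 2026 + 15 days = Jan 26 2026.
Jan 26 2026 + 15 days = Feb 10 2026.
Feb 10 2026 + 15 days = Feb 25 2026.
Feb 25 2026 + 15 days = Mar 12 2026.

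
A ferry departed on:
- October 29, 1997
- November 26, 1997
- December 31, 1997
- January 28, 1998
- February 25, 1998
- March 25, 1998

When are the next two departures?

April 29, 1998; May 27, 1998

All Wednesdays; the gaps (28, 35, 28, 28, 28) vary with month length.
This is the last Wednesday of each month.
April 1998 ends with Wednesday April 29, 1998.
Last Wednesday of May 1998: May 27, 1998.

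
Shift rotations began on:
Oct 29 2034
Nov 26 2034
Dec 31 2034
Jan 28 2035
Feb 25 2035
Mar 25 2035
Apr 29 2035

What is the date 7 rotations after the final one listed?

Every date is a Sunday; gaps 28, 35, 28, 28, 28, 35 days.
Each is the last Sunday of its month (at least one falls on the 29th or later, ruling out '4th Sunday').
May 2035 ends with Sunday May 27 2035.
June 2035 ends with Sunday Jun 24 2035.
Last Sunday of July 2035: Jul 29 2035.
Last Sunday of August 2035: Aug 26 2035.
September 2035 ends with Sunday Sep 30 2035.
October 2035 ends with Sunday Oct 28 2035.
November 2035 ends with Sunday Nov 25 2035.

Nov 25 2035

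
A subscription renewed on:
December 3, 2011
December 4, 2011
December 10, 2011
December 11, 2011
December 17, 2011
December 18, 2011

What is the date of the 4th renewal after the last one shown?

Every event lands on a Saturday or Sunday (gaps cycle 1, 6, 1, 6, 1).
So the schedule is: every Saturday and Sunday.
Next Saturday: December 24, 2011.
The following Sunday is December 25, 2011.
Next Saturday: December 31, 2011.
The following Sunday is January 1, 2012.

January 1, 2012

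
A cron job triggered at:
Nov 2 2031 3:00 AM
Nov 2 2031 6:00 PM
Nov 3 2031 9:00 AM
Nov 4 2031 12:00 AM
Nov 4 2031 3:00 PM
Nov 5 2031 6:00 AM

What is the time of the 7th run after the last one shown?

The interval is a steady 15 hours (15, 15, 15, 15, 15).
Nov 5 2031 6:00 AM + 15 h = Nov 5 2031 9:00 PM.
Nov 5 2031 9:00 PM + 15 h = Nov 6 2031 12:00 PM.
Nov 6 2031 12:00 PM + 15 h = Nov 7 2031 3:00 AM.
Nov 7 2031 3:00 AM + 15 h = Nov 7 2031 6:00 PM.
Nov 7 2031 6:00 PM + 15 h = Nov 8 2031 9:00 AM.
Nov 8 2031 9:00 AM + 15 h = Nov 9 2031 12:00 AM.
Nov 9 2031 12:00 AM + 15 h = Nov 9 2031 3:00 PM.

Nov 9 2031 3:00 PM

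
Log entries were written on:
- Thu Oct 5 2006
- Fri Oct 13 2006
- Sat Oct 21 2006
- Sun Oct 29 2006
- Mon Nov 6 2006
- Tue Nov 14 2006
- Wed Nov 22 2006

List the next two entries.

The spacing is 8, 8, 8, 8, 8, 8 days — always 8 days.
Wed Nov 22 2006 + 8 days = Thu Nov 30 2006.
Thu Nov 30 2006 + 8 days = Fri Dec 8 2006.

Thu Nov 30 2006, Fri Dec 8 2006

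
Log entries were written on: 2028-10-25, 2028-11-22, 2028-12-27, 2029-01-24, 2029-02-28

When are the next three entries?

2029-03-28, 2029-04-25, 2029-05-23

Gaps: 28, 35, 28, 35 days — a mix of 28 and 35. Every date is a Wednesday.
Each is the 4th Wednesday of its month.
4th Wednesday of March 2029: 2029-03-28.
4th Wednesday of April 2029: 2029-04-25.
May 2029 — 4th Wednesday is 2029-05-23.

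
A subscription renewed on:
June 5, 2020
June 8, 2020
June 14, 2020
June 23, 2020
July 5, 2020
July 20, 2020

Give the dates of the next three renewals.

August 7, 2020; August 28, 2020; September 21, 2020

Intervals are 3, 6, 9, 12, 15 days — an arithmetic progression with common difference 3.
Next gap: 18 days. July 20, 2020 + 18 days = August 7, 2020.
Next gap: 21 days. August 7, 2020 + 21 days = August 28, 2020.
Next gap: 24 days. August 28, 2020 + 24 days = September 21, 2020.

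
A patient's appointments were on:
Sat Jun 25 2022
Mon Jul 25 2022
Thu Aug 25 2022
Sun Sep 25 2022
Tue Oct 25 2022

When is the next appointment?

Gaps: 30, 31, 31, 30 days — not constant. Every event is on the 25th of the month.
Pattern: the 25th of each month.
November 2022: Fri Nov 25 2022.

Fri Nov 25 2022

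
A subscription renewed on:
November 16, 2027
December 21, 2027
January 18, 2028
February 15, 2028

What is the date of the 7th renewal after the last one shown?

September 19, 2028

All dates are Tuesdays, 35, 28, 28 days apart.
Specifically, the 3rd Tuesday of each month.
March 2028 — 3rd Tuesday is March 21, 2028.
3rd Tuesday of April 2028: April 18, 2028.
3rd Tuesday of May 2028: May 16, 2028.
June 2028 — 3rd Tuesday is June 20, 2028.
July 2028 — 3rd Tuesday is July 18, 2028.
August 2028 — 3rd Tuesday is August 15, 2028.
3rd Tuesday of September 2028: September 19, 2028.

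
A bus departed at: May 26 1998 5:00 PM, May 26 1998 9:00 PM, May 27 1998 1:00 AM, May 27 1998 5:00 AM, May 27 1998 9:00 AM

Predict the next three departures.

Spacing: 4, 4, 4, 4 h — constant 4 h.
May 27 1998 9:00 AM + 4 h = May 27 1998 1:00 PM.
May 27 1998 1:00 PM + 4 h = May 27 1998 5:00 PM.
May 27 1998 5:00 PM + 4 h = May 27 1998 9:00 PM.

May 27 1998 1:00 PM, May 27 1998 5:00 PM, May 27 1998 9:00 PM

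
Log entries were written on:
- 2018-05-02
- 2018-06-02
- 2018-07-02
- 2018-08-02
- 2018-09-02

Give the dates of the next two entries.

2018-10-02, 2018-11-02

Each date is the 2nd; the gaps (31, 30, 31, 31) track the month lengths.
The rule is the 2nd of each month.
October 2018: 2018-10-02.
November 2018: 2018-11-02.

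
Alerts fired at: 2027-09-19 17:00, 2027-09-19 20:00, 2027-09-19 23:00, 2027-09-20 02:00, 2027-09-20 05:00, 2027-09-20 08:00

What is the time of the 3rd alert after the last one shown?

2027-09-20 17:00

The interval is a steady 3 hours (3, 3, 3, 3, 3).
2027-09-20 08:00 + 3 h = 2027-09-20 11:00.
2027-09-20 11:00 + 3 h = 2027-09-20 14:00.
2027-09-20 14:00 + 3 h = 2027-09-20 17:00.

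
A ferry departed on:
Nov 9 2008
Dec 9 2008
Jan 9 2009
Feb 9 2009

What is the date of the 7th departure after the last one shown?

Sep 9 2009

The day-of-month is always 9 (30, 31, 31 days between events).
So this recurs on the 9th of each month.
March 2009: Mar 9 2009.
Next: April 2009 → Apr 9 2009.
Next: May 2009 → May 9 2009.
Next: June 2009 → Jun 9 2009.
July 2009: Jul 9 2009.
Next: August 2009 → Aug 9 2009.
Next: September 2009 → Sep 9 2009.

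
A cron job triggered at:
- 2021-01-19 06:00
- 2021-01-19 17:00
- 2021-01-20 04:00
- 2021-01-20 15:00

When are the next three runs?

2021-01-21 02:00, 2021-01-21 13:00, 2021-01-22 00:00

Gaps: 11, 11, 11 hours — each event is 11 hours after the previous one.
2021-01-20 15:00 + 11 h = 2021-01-21 02:00.
2021-01-21 02:00 + 11 h = 2021-01-21 13:00.
2021-01-21 13:00 + 11 h = 2021-01-22 00:00.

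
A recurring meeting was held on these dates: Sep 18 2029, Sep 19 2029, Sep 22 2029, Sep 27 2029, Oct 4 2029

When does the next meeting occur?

Oct 13 2029

Intervals are 1, 3, 5, 7 days — an arithmetic progression with common difference 2.
Next gap: 9 days. Oct 4 2029 + 9 days = Oct 13 2029.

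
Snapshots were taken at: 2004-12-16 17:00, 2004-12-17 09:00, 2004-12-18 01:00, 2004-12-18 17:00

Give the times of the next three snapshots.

The interval is a steady 16 hours (16, 16, 16).
2004-12-18 17:00 + 16 h = 2004-12-19 09:00.
2004-12-19 09:00 + 16 h = 2004-12-20 01:00.
2004-12-20 01:00 + 16 h = 2004-12-20 17:00.

2004-12-19 09:00, 2004-12-20 01:00, 2004-12-20 17:00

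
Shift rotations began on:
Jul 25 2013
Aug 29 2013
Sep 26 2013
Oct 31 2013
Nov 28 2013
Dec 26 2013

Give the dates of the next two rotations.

These are Thursdays with 35, 28, 35, 28, 28-day gaps.
Each is the final Thursday of its month — Aug 29 2013 is past the 28th, so '4th Thursday' doesn't fit.
January 2014 ends with Thursday Jan 30 2014.
Last Thursday of February 2014: Feb 27 2014.

Jan 30 2014, Feb 27 2014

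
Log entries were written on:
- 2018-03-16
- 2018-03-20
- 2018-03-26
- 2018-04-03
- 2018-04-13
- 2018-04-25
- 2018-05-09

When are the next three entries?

2018-05-25, 2018-06-12, 2018-07-02

Intervals are 4, 6, 8, 10, 12, 14 days — an arithmetic progression with common difference 2.
Next gap: 16 days. 2018-05-09 + 16 days = 2018-05-25.
Next gap: 18 days. 2018-05-25 + 18 days = 2018-06-12.
Next gap: 20 days. 2018-06-12 + 20 days = 2018-07-02.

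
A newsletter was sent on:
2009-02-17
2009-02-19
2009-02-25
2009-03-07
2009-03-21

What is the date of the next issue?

2009-04-08

The spacing grows by 4 each time: 2, 6, 10, 14 days.
Next gap: 18 days. 2009-03-21 + 18 days = 2009-04-08.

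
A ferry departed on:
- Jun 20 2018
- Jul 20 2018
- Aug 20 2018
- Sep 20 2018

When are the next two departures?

Oct 20 2018, Nov 20 2018

The day-of-month is always 20 (30, 31, 31 days between events).
So this recurs on the 20th of each month.
Next: October 2018 → Oct 20 2018.
Next: November 2018 → Nov 20 2018.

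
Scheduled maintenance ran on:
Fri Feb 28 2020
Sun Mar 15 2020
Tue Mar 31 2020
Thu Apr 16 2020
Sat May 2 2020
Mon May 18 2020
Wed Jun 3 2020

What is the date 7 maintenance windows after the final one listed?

Wed Sep 23 2020

Gaps between consecutive events: 16, 16, 16, 16, 16, 16 days — a constant 16-day interval.
Wed Jun 3 2020 + 16 days = Fri Jun 19 2020.
Fri Jun 19 2020 + 16 days = Sun Jul 5 2020.
Sun Jul 5 2020 + 16 days = Tue Jul 21 2020.
Tue Jul 21 2020 + 16 days = Thu Aug 6 2020.
Thu Aug 6 2020 + 16 days = Sat Aug 22 2020.
Sat Aug 22 2020 + 16 days = Mon Sep 7 2020.
Mon Sep 7 2020 + 16 days = Wed Sep 23 2020.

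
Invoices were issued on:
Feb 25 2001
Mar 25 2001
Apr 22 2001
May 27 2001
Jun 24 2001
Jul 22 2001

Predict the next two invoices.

These are Sundays at 28- or 35-day spacing (28, 28, 35, 28, 28).
The pattern: 4th Sunday of the month.
4th Sunday of August 2001: Aug 26 2001.
4th Sunday of September 2001: Sep 23 2001.

Aug 26 2001, Sep 23 2001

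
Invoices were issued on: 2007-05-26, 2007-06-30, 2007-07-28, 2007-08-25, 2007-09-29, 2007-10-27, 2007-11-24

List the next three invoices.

Every date is a Saturday; gaps 35, 28, 28, 35, 28, 28 days.
Each is the last Saturday of its month (at least one falls on the 29th or later, ruling out '4th Saturday').
December 2007 ends with Saturday 2007-12-29.
Last Saturday of January 2008: 2008-01-26.
February 2008 ends with Saturday 2008-02-23.

2007-12-29, 2008-01-26, 2008-02-23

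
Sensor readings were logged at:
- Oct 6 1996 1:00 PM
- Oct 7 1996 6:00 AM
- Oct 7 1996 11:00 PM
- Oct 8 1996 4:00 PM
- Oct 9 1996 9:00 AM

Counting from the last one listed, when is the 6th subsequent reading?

Spacing: 17, 17, 17, 17 h — constant 17 h.
Oct 9 1996 9:00 AM + 17 h = Oct 10 1996 2:00 AM.
Oct 10 1996 2:00 AM + 17 h = Oct 10 1996 7:00 PM.
Oct 10 1996 7:00 PM + 17 h = Oct 11 1996 12:00 PM.
Oct 11 1996 12:00 PM + 17 h = Oct 12 1996 5:00 AM.
Oct 12 1996 5:00 AM + 17 h = Oct 12 1996 10:00 PM.
Oct 12 1996 10:00 PM + 17 h = Oct 13 1996 3:00 PM.

Oct 13 1996 3:00 PM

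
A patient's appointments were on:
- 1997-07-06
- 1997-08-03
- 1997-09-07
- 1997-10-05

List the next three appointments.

1997-11-02, 1997-12-07, 1998-01-04

Gaps: 28, 35, 28 days — a mix of 28 and 35. Every date is a Sunday.
Each is the 1st Sunday of its month.
November 1997 — 1st Sunday is 1997-11-02.
1st Sunday of December 1997: 1997-12-07.
January 1998 — 1st Sunday is 1998-01-04.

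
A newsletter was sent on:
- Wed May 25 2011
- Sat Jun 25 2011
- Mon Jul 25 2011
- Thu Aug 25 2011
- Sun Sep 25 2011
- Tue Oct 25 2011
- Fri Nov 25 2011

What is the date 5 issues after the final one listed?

Gaps: 31, 30, 31, 31, 30, 31 days — not constant. Every event is on the 25th of the month.
Pattern: the 25th of each month.
December 2011: Sun Dec 25 2011.
Next: January 2012 → Wed Jan 25 2012.
February 2012: Sat Feb 25 2012.
March 2012: Sun Mar 25 2012.
April 2012: Wed Apr 25 2012.

Wed Apr 25 2012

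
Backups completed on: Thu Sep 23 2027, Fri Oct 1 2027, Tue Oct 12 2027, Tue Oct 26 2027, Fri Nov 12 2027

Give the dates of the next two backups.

Thu Dec 2 2027, Sat Dec 25 2027

Intervals are 8, 11, 14, 17 days — an arithmetic progression with common difference 3.
Next gap: 20 days. Fri Nov 12 2027 + 20 days = Thu Dec 2 2027.
Next gap: 23 days. Thu Dec 2 2027 + 23 days = Sat Dec 25 2027.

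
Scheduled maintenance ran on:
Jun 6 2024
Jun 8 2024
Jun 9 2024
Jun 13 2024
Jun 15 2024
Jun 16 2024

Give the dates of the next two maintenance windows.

The gap pattern 2, 1, 4, 2, 1 repeats every 3 events.
These are the Thursdays, Saturdays and Sundays of each week.
Next Thursday: Jun 20 2024.
The following Saturday is Jun 22 2024.

Jun 20 2024, Jun 22 2024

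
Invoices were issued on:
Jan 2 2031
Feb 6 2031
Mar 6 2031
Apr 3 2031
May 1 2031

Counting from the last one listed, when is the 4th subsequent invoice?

Sep 4 2031

Gaps: 35, 28, 28, 28 days — a mix of 28 and 35. Every date is a Thursday.
Each is the 1st Thursday of its month.
June 2031 — 1st Thursday is Jun 5 2031.
1st Thursday of July 2031: Jul 3 2031.
1st Thursday of August 2031: Aug 7 2031.
1st Thursday of September 2031: Sep 4 2031.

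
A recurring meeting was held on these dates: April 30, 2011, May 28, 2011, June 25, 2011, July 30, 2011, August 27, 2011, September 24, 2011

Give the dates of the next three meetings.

All Saturdays; the gaps (28, 28, 35, 28, 28) vary with month length.
This is the last Saturday of each month.
October 2011 ends with Saturday October 29, 2011.
November 2011 ends with Saturday November 26, 2011.
December 2011 ends with Saturday December 31, 2011.

October 29, 2011; November 26, 2011; December 31, 2011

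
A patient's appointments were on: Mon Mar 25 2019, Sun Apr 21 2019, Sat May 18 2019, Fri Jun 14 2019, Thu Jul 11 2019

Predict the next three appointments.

Wed Aug 7 2019, Tue Sep 3 2019, Mon Sep 30 2019

Every event comes 27 days after the last (27, 27, 27, 27).
Thu Jul 11 2019 + 27 days = Wed Aug 7 2019.
Wed Aug 7 2019 + 27 days = Tue Sep 3 2019.
Tue Sep 3 2019 + 27 days = Mon Sep 30 2019.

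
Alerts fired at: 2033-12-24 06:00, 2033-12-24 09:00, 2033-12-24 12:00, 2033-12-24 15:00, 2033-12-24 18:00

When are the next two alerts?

2033-12-24 21:00, 2033-12-25 00:00

Spacing: 3, 3, 3, 3 h — constant 3 h.
2033-12-24 18:00 + 3 h = 2033-12-24 21:00.
2033-12-24 21:00 + 3 h = 2033-12-25 00:00.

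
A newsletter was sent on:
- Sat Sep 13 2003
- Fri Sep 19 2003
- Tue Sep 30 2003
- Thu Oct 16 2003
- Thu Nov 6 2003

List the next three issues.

Intervals are 6, 11, 16, 21 days — an arithmetic progression with common difference 5.
Next gap: 26 days. Thu Nov 6 2003 + 26 days = Tue Dec 2 2003.
Next gap: 31 days. Tue Dec 2 2003 + 31 days = Fri Jan 2 2004.
Next gap: 36 days. Fri Jan 2 2004 + 36 days = Sat Feb 7 2004.

Tue Dec 2 2003, Fri Jan 2 2004, Sat Feb 7 2004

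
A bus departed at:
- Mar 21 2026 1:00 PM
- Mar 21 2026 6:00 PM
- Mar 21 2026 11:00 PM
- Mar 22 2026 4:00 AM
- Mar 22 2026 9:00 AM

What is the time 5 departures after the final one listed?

The interval is a steady 5 hours (5, 5, 5, 5).
Mar 22 2026 9:00 AM + 5 h = Mar 22 2026 2:00 PM.
Mar 22 2026 2:00 PM + 5 h = Mar 22 2026 7:00 PM.
Mar 22 2026 7:00 PM + 5 h = Mar 23 2026 12:00 AM.
Mar 23 2026 12:00 AM + 5 h = Mar 23 2026 5:00 AM.
Mar 23 2026 5:00 AM + 5 h = Mar 23 2026 10:00 AM.

Mar 23 2026 10:00 AM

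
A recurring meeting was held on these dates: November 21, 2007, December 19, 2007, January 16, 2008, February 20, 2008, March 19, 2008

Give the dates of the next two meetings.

April 16, 2008; May 21, 2008

Gaps: 28, 28, 35, 28 days — a mix of 28 and 35. Every date is a Wednesday.
Each is the 3rd Wednesday of its month.
April 2008 — 3rd Wednesday is April 16, 2008.
3rd Wednesday of May 2008: May 21, 2008.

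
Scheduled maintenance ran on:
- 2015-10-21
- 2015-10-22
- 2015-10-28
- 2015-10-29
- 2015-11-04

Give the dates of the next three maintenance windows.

2015-11-05, 2015-11-11, 2015-11-12

The gap pattern 1, 6, 1, 6 repeats every 2 events.
These are the Wednesdays and Thursdays of each week.
Next Thursday: 2015-11-05.
Next Wednesday: 2015-11-11.
Next Thursday: 2015-11-12.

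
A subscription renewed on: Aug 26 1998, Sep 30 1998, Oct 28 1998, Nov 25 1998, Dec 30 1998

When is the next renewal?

Jan 27 1999

All Wednesdays; the gaps (35, 28, 28, 35) vary with month length.
This is the last Wednesday of each month.
January 1999 ends with Wednesday Jan 27 1999.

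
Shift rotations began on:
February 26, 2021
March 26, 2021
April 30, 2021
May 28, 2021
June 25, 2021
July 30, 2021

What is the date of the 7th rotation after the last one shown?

These are Fridays with 28, 35, 28, 28, 35-day gaps.
Each is the final Friday of its month — April 30, 2021 is past the 28th, so '4th Friday' doesn't fit.
Last Friday of August 2021: August 27, 2021.
Last Friday of September 2021: September 24, 2021.
Last Friday of October 2021: October 29, 2021.
Last Friday of November 2021: November 26, 2021.
December 2021 ends with Friday December 31, 2021.
January 2022 ends with Friday January 28, 2022.
Last Friday of February 2022: February 25, 2022.

February 25, 2022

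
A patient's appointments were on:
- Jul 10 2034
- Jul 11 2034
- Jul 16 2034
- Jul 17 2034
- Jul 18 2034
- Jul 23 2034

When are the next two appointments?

Gaps: 1, 5, 1, 1, 5 days — not constant, but cyclic with period 3.
The events fall on every Monday, Tuesday and Sunday.
Next Monday: Jul 24 2034.
Next Tuesday: Jul 25 2034.

Jul 24 2034, Jul 25 2034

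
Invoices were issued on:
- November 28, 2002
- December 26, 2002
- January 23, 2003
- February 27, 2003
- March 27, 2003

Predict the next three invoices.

Gaps: 28, 28, 35, 28 days — a mix of 28 and 35. Every date is a Thursday.
Each is the 4th Thursday of its month.
4th Thursday of April 2003: April 24, 2003.
4th Thursday of May 2003: May 22, 2003.
June 2003 — 4th Thursday is June 26, 2003.

April 24, 2003; May 22, 2003; June 26, 2003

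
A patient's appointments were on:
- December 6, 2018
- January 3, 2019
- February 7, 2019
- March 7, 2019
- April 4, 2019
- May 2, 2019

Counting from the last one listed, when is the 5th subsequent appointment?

All dates are Thursdays, 28, 35, 28, 28, 28 days apart.
Specifically, the 1st Thursday of each month.
1st Thursday of June 2019: June 6, 2019.
1st Thursday of July 2019: July 4, 2019.
August 2019 — 1st Thursday is August 1, 2019.
September 2019 — 1st Thursday is September 5, 2019.
October 2019 — 1st Thursday is October 3, 2019.

October 3, 2019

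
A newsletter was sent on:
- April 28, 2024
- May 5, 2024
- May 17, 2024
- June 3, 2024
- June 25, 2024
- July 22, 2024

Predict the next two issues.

Gaps: 7, 12, 17, 22, 27 days — each gap is 5 larger than the previous one.
Next gap: 32 days. July 22, 2024 + 32 days = August 23, 2024.
Next gap: 37 days. August 23, 2024 + 37 days = September 29, 2024.

August 23, 2024; September 29, 2024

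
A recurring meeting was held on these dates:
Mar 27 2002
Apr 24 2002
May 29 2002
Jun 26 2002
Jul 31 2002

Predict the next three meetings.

These are Wednesdays with 28, 35, 28, 35-day gaps.
Each is the final Wednesday of its month — May 29 2002 is past the 28th, so '4th Wednesday' doesn't fit.
Last Wednesday of August 2002: Aug 28 2002.
Last Wednesday of September 2002: Sep 25 2002.
Last Wednesday of October 2002: Oct 30 2002.

Aug 28 2002, Sep 25 2002, Oct 30 2002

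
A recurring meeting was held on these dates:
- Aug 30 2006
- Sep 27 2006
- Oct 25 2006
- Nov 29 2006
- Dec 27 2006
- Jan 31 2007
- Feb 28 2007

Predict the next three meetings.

Mar 28 2007, Apr 25 2007, May 30 2007

All Wednesdays; the gaps (28, 28, 35, 28, 35, 28) vary with month length.
This is the last Wednesday of each month.
March 2007 ends with Wednesday Mar 28 2007.
Last Wednesday of April 2007: Apr 25 2007.
Last Wednesday of May 2007: May 30 2007.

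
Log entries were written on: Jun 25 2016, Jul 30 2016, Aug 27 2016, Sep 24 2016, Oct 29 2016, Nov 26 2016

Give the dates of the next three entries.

Every date is a Saturday; gaps 35, 28, 28, 35, 28 days.
Each is the last Saturday of its month (at least one falls on the 29th or later, ruling out '4th Saturday').
December 2016 ends with Saturday Dec 31 2016.
January 2017 ends with Saturday Jan 28 2017.
Last Saturday of February 2017: Feb 25 2017.

Dec 31 2016, Jan 28 2017, Feb 25 2017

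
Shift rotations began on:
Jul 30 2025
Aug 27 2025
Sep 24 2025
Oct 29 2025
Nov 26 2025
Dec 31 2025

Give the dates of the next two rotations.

Every date is a Wednesday; gaps 28, 28, 35, 28, 35 days.
Each is the last Wednesday of its month (at least one falls on the 29th or later, ruling out '4th Wednesday').
Last Wednesday of January 2026: Jan 28 2026.
Last Wednesday of February 2026: Feb 25 2026.

Jan 28 2026, Feb 25 2026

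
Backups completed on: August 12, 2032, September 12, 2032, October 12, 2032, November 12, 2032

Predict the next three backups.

Each date is the 12th; the gaps (31, 30, 31) track the month lengths.
The rule is the 12th of each month.
Next: December 2032 → December 12, 2032.
January 2033: January 12, 2033.
February 2033: February 12, 2033.

December 12, 2032; January 12, 2033; February 12, 2033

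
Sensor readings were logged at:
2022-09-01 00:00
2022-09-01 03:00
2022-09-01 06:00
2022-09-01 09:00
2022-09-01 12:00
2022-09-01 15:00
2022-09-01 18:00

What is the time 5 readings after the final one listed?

Spacing: 3, 3, 3, 3, 3, 3 h — constant 3 h.
2022-09-01 18:00 + 3 h = 2022-09-01 21:00.
2022-09-01 21:00 + 3 h = 2022-09-02 00:00.
2022-09-02 00:00 + 3 h = 2022-09-02 03:00.
2022-09-02 03:00 + 3 h = 2022-09-02 06:00.
2022-09-02 06:00 + 3 h = 2022-09-02 09:00.

2022-09-02 09:00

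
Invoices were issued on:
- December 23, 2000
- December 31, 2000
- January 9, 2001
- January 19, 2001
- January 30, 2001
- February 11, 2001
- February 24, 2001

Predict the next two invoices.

March 10, 2001; March 25, 2001

Gaps: 8, 9, 10, 11, 12, 13 days — each gap is 1 larger than the previous one.
Next gap: 14 days. February 24, 2001 + 14 days = March 10, 2001.
Next gap: 15 days. March 10, 2001 + 15 days = March 25, 2001.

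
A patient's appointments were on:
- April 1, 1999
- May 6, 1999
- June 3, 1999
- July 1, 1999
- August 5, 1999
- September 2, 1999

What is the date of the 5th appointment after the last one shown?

All dates are Thursdays, 35, 28, 28, 35, 28 days apart.
Specifically, the 1st Thursday of each month.
1st Thursday of October 1999: October 7, 1999.
November 1999 — 1st Thursday is November 4, 1999.
December 1999 — 1st Thursday is December 2, 1999.
January 2000 — 1st Thursday is January 6, 2000.
February 2000 — 1st Thursday is February 3, 2000.

February 3, 2000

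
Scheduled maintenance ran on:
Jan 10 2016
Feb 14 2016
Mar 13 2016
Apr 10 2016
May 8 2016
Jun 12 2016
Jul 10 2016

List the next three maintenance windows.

Aug 14 2016, Sep 11 2016, Oct 9 2016

All dates are Sundays, 35, 28, 28, 28, 35, 28 days apart.
Specifically, the 2nd Sunday of each month.
2nd Sunday of August 2016: Aug 14 2016.
2nd Sunday of September 2016: Sep 11 2016.
2nd Sunday of October 2016: Oct 9 2016.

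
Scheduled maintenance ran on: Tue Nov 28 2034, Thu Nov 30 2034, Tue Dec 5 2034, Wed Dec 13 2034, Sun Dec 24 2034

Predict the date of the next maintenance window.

Sun Jan 7 2035

Gaps: 2, 5, 8, 11 days — each gap is 3 larger than the previous one.
Next gap: 14 days. Sun Dec 24 2034 + 14 days = Sun Jan 7 2035.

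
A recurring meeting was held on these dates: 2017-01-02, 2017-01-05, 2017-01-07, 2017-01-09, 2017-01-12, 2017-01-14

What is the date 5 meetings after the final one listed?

The gap pattern 3, 2, 2, 3, 2 repeats every 3 events.
These are the Mondays, Thursdays and Saturdays of each week.
The following Monday is 2017-01-16.
The following Thursday is 2017-01-19.
The following Saturday is 2017-01-21.
Next Monday: 2017-01-23.
Next Thursday: 2017-01-26.

2017-01-26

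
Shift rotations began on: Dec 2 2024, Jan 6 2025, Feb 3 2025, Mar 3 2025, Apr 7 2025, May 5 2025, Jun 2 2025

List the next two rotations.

Jul 7 2025, Aug 4 2025

Gaps: 35, 28, 28, 35, 28, 28 days — a mix of 28 and 35. Every date is a Monday.
Each is the 1st Monday of its month.
1st Monday of July 2025: Jul 7 2025.
1st Monday of August 2025: Aug 4 2025.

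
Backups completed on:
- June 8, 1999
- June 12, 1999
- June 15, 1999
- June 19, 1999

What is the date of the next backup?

June 22, 1999

Gaps: 4, 3, 4 days — not constant, but cyclic with period 2.
The events fall on every Tuesday and Saturday.
The following Tuesday is June 22, 1999.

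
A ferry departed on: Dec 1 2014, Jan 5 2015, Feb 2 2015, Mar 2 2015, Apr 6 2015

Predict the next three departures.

May 4 2015, Jun 1 2015, Jul 6 2015

These are Mondays at 28- or 35-day spacing (35, 28, 28, 35).
The pattern: 1st Monday of the month.
May 2015 — 1st Monday is May 4 2015.
1st Monday of June 2015: Jun 1 2015.
July 2015 — 1st Monday is Jul 6 2015.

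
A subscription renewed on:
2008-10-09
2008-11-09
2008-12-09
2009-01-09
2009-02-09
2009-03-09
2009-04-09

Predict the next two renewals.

The day-of-month is always 9 (31, 30, 31, 31, 28, 31 days between events).
So this recurs on the 9th of each month.
Next: May 2009 → 2009-05-09.
June 2009: 2009-06-09.

2009-05-09, 2009-06-09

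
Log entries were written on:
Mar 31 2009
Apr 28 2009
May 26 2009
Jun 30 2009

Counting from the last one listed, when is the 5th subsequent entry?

Nov 24 2009

Every date is a Tuesday; gaps 28, 28, 35 days.
Each is the last Tuesday of its month (at least one falls on the 29th or later, ruling out '4th Tuesday').
July 2009 ends with Tuesday Jul 28 2009.
Last Tuesday of August 2009: Aug 25 2009.
Last Tuesday of September 2009: Sep 29 2009.
October 2009 ends with Tuesday Oct 27 2009.
Last Tuesday of November 2009: Nov 24 2009.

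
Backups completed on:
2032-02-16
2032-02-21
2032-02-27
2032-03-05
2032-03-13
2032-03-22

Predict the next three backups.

2032-04-01, 2032-04-12, 2032-04-24

Intervals are 5, 6, 7, 8, 9 days — an arithmetic progression with common difference 1.
Next gap: 10 days. 2032-03-22 + 10 days = 2032-04-01.
Next gap: 11 days. 2032-04-01 + 11 days = 2032-04-12.
Next gap: 12 days. 2032-04-12 + 12 days = 2032-04-24.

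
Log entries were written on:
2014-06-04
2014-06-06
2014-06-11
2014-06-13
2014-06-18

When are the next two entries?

The gap pattern 2, 5, 2, 5 repeats every 2 events.
These are the Wednesdays and Fridays of each week.
Next Friday: 2014-06-20.
The following Wednesday is 2014-06-25.

2014-06-20, 2014-06-25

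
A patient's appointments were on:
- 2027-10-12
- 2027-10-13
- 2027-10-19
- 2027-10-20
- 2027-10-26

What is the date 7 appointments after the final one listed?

2027-11-17

The gap pattern 1, 6, 1, 6 repeats every 2 events.
These are the Tuesdays and Wednesdays of each week.
The following Wednesday is 2027-10-27.
The following Tuesday is 2027-11-02.
The following Wednesday is 2027-11-03.
The following Tuesday is 2027-11-09.
The following Wednesday is 2027-11-10.
Next Tuesday: 2027-11-16.
The following Wednesday is 2027-11-17.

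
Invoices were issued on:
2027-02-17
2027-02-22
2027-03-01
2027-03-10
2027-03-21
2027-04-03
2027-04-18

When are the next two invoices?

Gaps: 5, 7, 9, 11, 13, 15 days — each gap is 2 larger than the previous one.
Next gap: 17 days. 2027-04-18 + 17 days = 2027-05-05.
Next gap: 19 days. 2027-05-05 + 19 days = 2027-05-24.

2027-05-05, 2027-05-24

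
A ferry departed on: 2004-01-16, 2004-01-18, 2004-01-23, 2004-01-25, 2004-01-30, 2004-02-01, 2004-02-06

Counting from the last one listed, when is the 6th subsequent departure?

Gaps: 2, 5, 2, 5, 2, 5 days — not constant, but cyclic with period 2.
The events fall on every Friday and Sunday.
The following Sunday is 2004-02-08.
The following Friday is 2004-02-13.
Next Sunday: 2004-02-15.
Next Friday: 2004-02-20.
Next Sunday: 2004-02-22.
Next Friday: 2004-02-27.

2004-02-27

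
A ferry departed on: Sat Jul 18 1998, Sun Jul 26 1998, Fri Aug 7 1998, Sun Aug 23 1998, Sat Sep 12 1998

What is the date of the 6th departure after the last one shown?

Intervals are 8, 12, 16, 20 days — an arithmetic progression with common difference 4.
Next gap: 24 days. Sat Sep 12 1998 + 24 days = Tue Oct 6 1998.
Next gap: 28 days. Tue Oct 6 1998 + 28 days = Tue Nov 3 1998.
Next gap: 32 days. Tue Nov 3 1998 + 32 days = Sat Dec 5 1998.
Next gap: 36 days. Sat Dec 5 1998 + 36 days = Sun Jan 10 1999.
Next gap: 40 days. Sun Jan 10 1999 + 40 days = Fri Feb 19 1999.
Next gap: 44 days. Fri Feb 19 1999 + 44 days = Sun Apr 4 1999.

Sun Apr 4 1999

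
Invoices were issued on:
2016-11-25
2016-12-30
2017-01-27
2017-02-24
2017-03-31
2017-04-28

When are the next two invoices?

2017-05-26, 2017-06-30

These are Fridays with 35, 28, 28, 35, 28-day gaps.
Each is the final Friday of its month — 2016-12-30 is past the 28th, so '4th Friday' doesn't fit.
May 2017 ends with Friday 2017-05-26.
Last Friday of June 2017: 2017-06-30.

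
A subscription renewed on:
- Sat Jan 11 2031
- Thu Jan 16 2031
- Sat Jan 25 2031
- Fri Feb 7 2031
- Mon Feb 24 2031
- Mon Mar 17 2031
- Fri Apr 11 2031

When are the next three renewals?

The spacing grows by 4 each time: 5, 9, 13, 17, 21, 25 days.
Next gap: 29 days. Fri Apr 11 2031 + 29 days = Sat May 10 2031.
Next gap: 33 days. Sat May 10 2031 + 33 days = Thu Jun 12 2031.
Next gap: 37 days. Thu Jun 12 2031 + 37 days = Sat Jul 19 2031.

Sat May 10 2031, Thu Jun 12 2031, Sat Jul 19 2031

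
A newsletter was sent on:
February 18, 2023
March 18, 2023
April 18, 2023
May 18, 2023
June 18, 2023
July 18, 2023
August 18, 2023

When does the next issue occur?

September 18, 2023

Each date is the 18th; the gaps (28, 31, 30, 31, 30, 31) track the month lengths.
The rule is the 18th of each month.
Next: September 2023 → September 18, 2023.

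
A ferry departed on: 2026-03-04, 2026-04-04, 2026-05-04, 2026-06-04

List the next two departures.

2026-07-04, 2026-08-04

Gaps: 31, 30, 31 days — not constant. Every event is on the 4th of the month.
Pattern: the 4th of each month.
Next: July 2026 → 2026-07-04.
August 2026: 2026-08-04.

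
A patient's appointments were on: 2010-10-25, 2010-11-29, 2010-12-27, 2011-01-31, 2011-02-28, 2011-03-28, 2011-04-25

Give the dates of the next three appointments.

2011-05-30, 2011-06-27, 2011-07-25

These are Mondays with 35, 28, 35, 28, 28, 28-day gaps.
Each is the final Monday of its month — 2010-11-29 is past the 28th, so '4th Monday' doesn't fit.
May 2011 ends with Monday 2011-05-30.
Last Monday of June 2011: 2011-06-27.
July 2011 ends with Monday 2011-07-25.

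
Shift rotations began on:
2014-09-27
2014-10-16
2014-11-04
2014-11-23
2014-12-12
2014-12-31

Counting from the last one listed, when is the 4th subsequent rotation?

Every event comes 19 days after the last (19, 19, 19, 19, 19).
2014-12-31 + 19 days = 2015-01-19.
2015-01-19 + 19 days = 2015-02-07.
2015-02-07 + 19 days = 2015-02-26.
2015-02-26 + 19 days = 2015-03-17.

2015-03-17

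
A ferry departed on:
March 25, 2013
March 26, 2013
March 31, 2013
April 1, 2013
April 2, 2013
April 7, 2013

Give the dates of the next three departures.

April 8, 2013; April 9, 2013; April 14, 2013

Every event lands on a Monday or Tuesday or Sunday (gaps cycle 1, 5, 1, 1, 5).
So the schedule is: every Monday, Tuesday and Sunday.
Next Monday: April 8, 2013.
The following Tuesday is April 9, 2013.
The following Sunday is April 14, 2013.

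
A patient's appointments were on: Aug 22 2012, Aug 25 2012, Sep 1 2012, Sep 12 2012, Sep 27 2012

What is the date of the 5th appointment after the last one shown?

Intervals are 3, 7, 11, 15 days — an arithmetic progression with common difference 4.
Next gap: 19 days. Sep 27 2012 + 19 days = Oct 16 2012.
Next gap: 23 days. Oct 16 2012 + 23 days = Nov 8 2012.
Next gap: 27 days. Nov 8 2012 + 27 days = Dec 5 2012.
Next gap: 31 days. Dec 5 2012 + 31 days = Jan 5 2013.
Next gap: 35 days. Jan 5 2013 + 35 days = Feb 9 2013.

Feb 9 2013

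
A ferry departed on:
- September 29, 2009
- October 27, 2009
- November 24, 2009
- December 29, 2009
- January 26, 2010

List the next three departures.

February 23, 2010; March 30, 2010; April 27, 2010

Every date is a Tuesday; gaps 28, 28, 35, 28 days.
Each is the last Tuesday of its month (at least one falls on the 29th or later, ruling out '4th Tuesday').
Last Tuesday of February 2010: February 23, 2010.
Last Tuesday of March 2010: March 30, 2010.
April 2010 ends with Tuesday April 27, 2010.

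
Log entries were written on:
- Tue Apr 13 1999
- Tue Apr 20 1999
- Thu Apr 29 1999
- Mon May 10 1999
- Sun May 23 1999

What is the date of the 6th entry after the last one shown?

Mon Sep 20 1999

The spacing grows by 2 each time: 7, 9, 11, 13 days.
Next gap: 15 days. Sun May 23 1999 + 15 days = Mon Jun 7 1999.
Next gap: 17 days. Mon Jun 7 1999 + 17 days = Thu Jun 24 1999.
Next gap: 19 days. Thu Jun 24 1999 + 19 days = Tue Jul 13 1999.
Next gap: 21 days. Tue Jul 13 1999 + 21 days = Tue Aug 3 1999.
Next gap: 23 days. Tue Aug 3 1999 + 23 days = Thu Aug 26 1999.
Next gap: 25 days. Thu Aug 26 1999 + 25 days = Mon Sep 20 1999.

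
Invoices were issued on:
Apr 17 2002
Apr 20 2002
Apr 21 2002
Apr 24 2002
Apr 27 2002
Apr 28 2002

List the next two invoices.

May 1 2002, May 4 2002

The gap pattern 3, 1, 3, 3, 1 repeats every 3 events.
These are the Wednesdays, Saturdays and Sundays of each week.
Next Wednesday: May 1 2002.
The following Saturday is May 4 2002.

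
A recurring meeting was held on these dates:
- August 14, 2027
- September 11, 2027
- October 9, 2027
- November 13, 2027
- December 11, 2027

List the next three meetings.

Gaps: 28, 28, 35, 28 days — a mix of 28 and 35. Every date is a Saturday.
Each is the 2nd Saturday of its month.
2nd Saturday of January 2028: January 8, 2028.
2nd Saturday of February 2028: February 12, 2028.
2nd Saturday of March 2028: March 11, 2028.

January 8, 2028; February 12, 2028; March 11, 2028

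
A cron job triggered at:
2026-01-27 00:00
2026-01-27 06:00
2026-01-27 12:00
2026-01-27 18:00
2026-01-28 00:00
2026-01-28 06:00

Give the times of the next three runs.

2026-01-28 12:00, 2026-01-28 18:00, 2026-01-29 00:00

Gaps: 6, 6, 6, 6, 6 hours — each event is 6 hours after the previous one.
2026-01-28 06:00 + 6 h = 2026-01-28 12:00.
2026-01-28 12:00 + 6 h = 2026-01-28 18:00.
2026-01-28 18:00 + 6 h = 2026-01-29 00:00.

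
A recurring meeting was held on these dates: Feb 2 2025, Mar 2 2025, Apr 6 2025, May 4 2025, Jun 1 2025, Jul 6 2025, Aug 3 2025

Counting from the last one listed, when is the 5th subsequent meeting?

Gaps: 28, 35, 28, 28, 35, 28 days — a mix of 28 and 35. Every date is a Sunday.
Each is the 1st Sunday of its month.
September 2025 — 1st Sunday is Sep 7 2025.
October 2025 — 1st Sunday is Oct 5 2025.
November 2025 — 1st Sunday is Nov 2 2025.
December 2025 — 1st Sunday is Dec 7 2025.
January 2026 — 1st Sunday is Jan 4 2026.

Jan 4 2026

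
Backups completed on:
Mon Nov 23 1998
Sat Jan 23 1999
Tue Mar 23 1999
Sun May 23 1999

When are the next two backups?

Each date is the 23rd; the gaps (61, 59, 61) track the month lengths.
The rule is the 23rd of every 2 months.
July 1999: Fri Jul 23 1999.
Next: September 1999 → Thu Sep 23 1999.

Fri Jul 23 1999, Thu Sep 23 1999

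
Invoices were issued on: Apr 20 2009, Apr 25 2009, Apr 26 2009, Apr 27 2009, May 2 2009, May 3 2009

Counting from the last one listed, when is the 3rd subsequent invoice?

Every event lands on a Monday or Saturday or Sunday (gaps cycle 5, 1, 1, 5, 1).
So the schedule is: every Monday, Saturday and Sunday.
The following Monday is May 4 2009.
Next Saturday: May 9 2009.
Next Sunday: May 10 2009.

May 10 2009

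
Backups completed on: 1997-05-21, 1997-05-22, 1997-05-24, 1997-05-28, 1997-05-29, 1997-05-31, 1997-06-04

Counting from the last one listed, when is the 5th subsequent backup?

1997-06-14

The gap pattern 1, 2, 4, 1, 2, 4 repeats every 3 events.
These are the Wednesdays, Thursdays and Saturdays of each week.
The following Thursday is 1997-06-05.
The following Saturday is 1997-06-07.
The following Wednesday is 1997-06-11.
The following Thursday is 1997-06-12.
The following Saturday is 1997-06-14.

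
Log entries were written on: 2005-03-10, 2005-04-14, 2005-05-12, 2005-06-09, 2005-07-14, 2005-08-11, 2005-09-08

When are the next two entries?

2005-10-13, 2005-11-10

All dates are Thursdays, 35, 28, 28, 35, 28, 28 days apart.
Specifically, the 2nd Thursday of each month.
October 2005 — 2nd Thursday is 2005-10-13.
November 2005 — 2nd Thursday is 2005-11-10.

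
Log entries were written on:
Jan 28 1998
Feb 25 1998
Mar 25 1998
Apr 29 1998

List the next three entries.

May 27 1998, Jun 24 1998, Jul 29 1998

These are Wednesdays with 28, 28, 35-day gaps.
Each is the final Wednesday of its month — Apr 29 1998 is past the 28th, so '4th Wednesday' doesn't fit.
May 1998 ends with Wednesday May 27 1998.
Last Wednesday of June 1998: Jun 24 1998.
July 1998 ends with Wednesday Jul 29 1998.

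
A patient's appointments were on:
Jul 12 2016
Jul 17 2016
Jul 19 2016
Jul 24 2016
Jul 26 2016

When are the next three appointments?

Jul 31 2016, Aug 2 2016, Aug 7 2016

Every event lands on a Tuesday or Sunday (gaps cycle 5, 2, 5, 2).
So the schedule is: every Tuesday and Sunday.
Next Sunday: Jul 31 2016.
Next Tuesday: Aug 2 2016.
Next Sunday: Aug 7 2016.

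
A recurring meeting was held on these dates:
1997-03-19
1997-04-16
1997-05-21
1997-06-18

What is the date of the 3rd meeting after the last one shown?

All dates are Wednesdays, 28, 35, 28 days apart.
Specifically, the 3rd Wednesday of each month.
3rd Wednesday of July 1997: 1997-07-16.
3rd Wednesday of August 1997: 1997-08-20.
3rd Wednesday of September 1997: 1997-09-17.

1997-09-17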